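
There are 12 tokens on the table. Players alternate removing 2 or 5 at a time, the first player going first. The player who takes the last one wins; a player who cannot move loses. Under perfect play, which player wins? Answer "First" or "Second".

First

Compute winning (W) and losing (L) positions by backward induction:
i:   0  1  2  3  4  5  6  7  8  9 10 11 12
     L  L  W  W  L  W  W  L  L  W  W  L  W
Position 12 is W, so the first player wins.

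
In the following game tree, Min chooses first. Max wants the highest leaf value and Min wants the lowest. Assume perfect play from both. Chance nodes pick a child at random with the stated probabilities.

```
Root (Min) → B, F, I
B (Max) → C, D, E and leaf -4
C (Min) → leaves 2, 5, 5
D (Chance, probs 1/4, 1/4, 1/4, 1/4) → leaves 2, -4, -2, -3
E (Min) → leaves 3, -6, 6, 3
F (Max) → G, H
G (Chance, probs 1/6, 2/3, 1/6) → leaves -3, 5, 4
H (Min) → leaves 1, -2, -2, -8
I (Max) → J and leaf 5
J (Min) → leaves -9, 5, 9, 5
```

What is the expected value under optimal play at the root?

2

C (Min): min(2, 5, 5) = 2
D (Chance): 1/4·2 + 1/4·-4 + 1/4·-2 + 1/4·-3 = -1.75
E (Min): min(3, -6, 6, 3) = -6
B (Max): max(2, -1.75, -6, -4) = 2
G (Chance): 1/6·-3 + 2/3·5 + 1/6·4 = 3.5
H (Min): min(1, -2, -2, -8) = -8
F (Max): max(3.5, -8) = 3.5
J (Min): min(-9, 5, 9, 5) = -9
I (Max): max(-9, 5) = 5
Root (Min): min(2, 3.5, 5) = 2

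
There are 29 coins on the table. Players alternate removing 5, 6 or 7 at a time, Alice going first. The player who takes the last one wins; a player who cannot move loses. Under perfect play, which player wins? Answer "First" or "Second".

Mark each pile size as W (mover wins) or L (mover loses):
i:   0  1  2  3  4  5  6  7  8  9 10 11 12 13 14 15 16 17 18 19 20 21 22 23 24 25 26 27 28 29
     L  L  L  L  L  W  W  W  W  W  W  W  L  L  L  L  L  W  W  W  W  W  W  W  L  L  L  L  L  W
Position 29 is W, so the first player wins.

First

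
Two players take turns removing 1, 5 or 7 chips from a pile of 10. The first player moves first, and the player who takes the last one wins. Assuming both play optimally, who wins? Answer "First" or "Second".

Second

Mark each pile size as W (mover wins) or L (mover loses):
i:   0  1  2  3  4  5  6  7  8  9 10
     L  W  L  W  L  W  L  W  L  W  L
Position 10 is L, so the second player wins.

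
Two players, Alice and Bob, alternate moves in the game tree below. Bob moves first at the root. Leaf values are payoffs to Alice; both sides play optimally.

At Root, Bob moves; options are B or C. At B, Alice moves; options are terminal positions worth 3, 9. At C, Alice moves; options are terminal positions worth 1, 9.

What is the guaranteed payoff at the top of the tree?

9

B (Alice): max(3, 9) = 9
C (Alice): max(1, 9) = 9
Root (Bob): min(9, 9) = 9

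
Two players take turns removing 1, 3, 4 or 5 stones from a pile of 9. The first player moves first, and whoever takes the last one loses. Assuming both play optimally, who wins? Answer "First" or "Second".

Mark each pile size as W (mover wins) or L (mover loses):
i:   0  1  2  3  4  5  6  7  8  9
     W  L  W  L  W  W  W  W  W  L
Position 9 is L, so the second player wins.

Second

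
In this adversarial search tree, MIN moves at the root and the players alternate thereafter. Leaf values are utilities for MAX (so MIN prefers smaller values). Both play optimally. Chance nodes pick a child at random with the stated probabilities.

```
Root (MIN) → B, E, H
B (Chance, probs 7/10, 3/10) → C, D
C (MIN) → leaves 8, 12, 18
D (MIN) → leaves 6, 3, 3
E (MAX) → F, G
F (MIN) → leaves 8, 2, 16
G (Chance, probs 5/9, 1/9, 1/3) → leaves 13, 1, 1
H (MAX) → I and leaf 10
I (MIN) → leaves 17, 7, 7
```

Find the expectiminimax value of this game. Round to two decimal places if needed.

C (MIN): min(8, 12, 18) = 8
D (MIN): min(6, 3, 3) = 3
B (Chance): 7/10·8 + 3/10·3 = 6.5
F (MIN): min(8, 2, 16) = 2
G (Chance): 5/9·13 + 1/9·1 + 1/3·1 = 7.67
E (MAX): max(2, 7.67) = 7.67
I (MIN): min(17, 7, 7) = 7
H (MAX): max(7, 10) = 10
Root (MIN): min(6.5, 7.67, 10) = 6.5

6.5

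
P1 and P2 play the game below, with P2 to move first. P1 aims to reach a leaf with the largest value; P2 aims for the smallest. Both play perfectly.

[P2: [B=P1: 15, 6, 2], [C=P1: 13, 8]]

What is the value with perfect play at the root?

13

B (P1): max(15, 6, 2) = 15
C (P1): max(13, 8) = 13
Root (P2): min(15, 13) = 13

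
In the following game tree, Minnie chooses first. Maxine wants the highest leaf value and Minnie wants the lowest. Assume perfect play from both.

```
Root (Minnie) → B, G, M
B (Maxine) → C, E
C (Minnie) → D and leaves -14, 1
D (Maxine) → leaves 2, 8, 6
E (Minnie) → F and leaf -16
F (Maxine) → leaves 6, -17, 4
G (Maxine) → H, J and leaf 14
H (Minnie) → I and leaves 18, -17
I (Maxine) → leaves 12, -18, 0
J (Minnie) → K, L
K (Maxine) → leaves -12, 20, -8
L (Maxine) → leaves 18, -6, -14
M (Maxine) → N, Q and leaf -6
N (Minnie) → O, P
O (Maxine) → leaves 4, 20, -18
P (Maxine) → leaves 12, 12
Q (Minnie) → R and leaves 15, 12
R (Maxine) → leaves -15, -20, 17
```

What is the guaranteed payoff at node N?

O: max(4, 20, -18) = 20
P: max(12, 12) = 12
N: min(20, 12) = 12

12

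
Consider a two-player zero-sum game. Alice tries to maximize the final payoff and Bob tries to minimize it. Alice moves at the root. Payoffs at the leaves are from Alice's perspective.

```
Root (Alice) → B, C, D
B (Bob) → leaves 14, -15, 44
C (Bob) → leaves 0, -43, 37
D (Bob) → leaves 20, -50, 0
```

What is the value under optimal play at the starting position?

-15

B (Bob): min(14, -15, 44) = -15
C (Bob): min(0, -43, 37) = -43
D (Bob): min(20, -50, 0) = -50
Root (Alice): max(-15, -43, -50) = -15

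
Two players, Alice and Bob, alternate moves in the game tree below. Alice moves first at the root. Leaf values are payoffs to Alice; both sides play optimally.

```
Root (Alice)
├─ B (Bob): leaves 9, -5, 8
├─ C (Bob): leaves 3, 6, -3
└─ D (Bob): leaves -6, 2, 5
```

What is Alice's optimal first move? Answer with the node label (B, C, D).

C

B (Bob): min(9, -5, 8) = -5
C (Bob): min(3, 6, -3) = -3
D (Bob): min(-6, 2, 5) = -6
Root (Alice): max(-5, -3, -6) = -3
Alice picks the child with the highest value: C (value -3).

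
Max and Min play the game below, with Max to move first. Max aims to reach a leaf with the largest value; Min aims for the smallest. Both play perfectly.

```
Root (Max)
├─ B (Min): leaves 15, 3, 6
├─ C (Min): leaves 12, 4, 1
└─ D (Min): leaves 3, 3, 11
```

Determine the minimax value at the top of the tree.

B (Min): min(15, 3, 6) = 3
C (Min): min(12, 4, 1) = 1
D (Min): min(3, 3, 11) = 3
Root (Max): max(3, 1, 3) = 3

3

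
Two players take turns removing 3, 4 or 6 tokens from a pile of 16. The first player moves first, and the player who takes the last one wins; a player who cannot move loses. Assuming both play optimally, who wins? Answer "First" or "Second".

Mark each pile size as W (mover wins) or L (mover loses):
i:   0  1  2  3  4  5  6  7  8  9 10 11 12 13 14 15 16
     L  L  L  W  W  W  W  W  W  L  L  L  W  W  W  W  W
Position 16 is W, so the first player wins.

First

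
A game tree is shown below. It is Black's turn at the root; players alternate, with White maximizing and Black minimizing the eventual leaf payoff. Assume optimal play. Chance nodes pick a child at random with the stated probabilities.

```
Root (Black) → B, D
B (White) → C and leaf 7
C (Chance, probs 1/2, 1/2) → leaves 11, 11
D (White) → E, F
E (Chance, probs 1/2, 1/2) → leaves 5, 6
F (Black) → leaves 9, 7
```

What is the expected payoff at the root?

7

C (Chance): 1/2·11 + 1/2·11 = 11
B (White): max(11, 7) = 11
E (Chance): 1/2·5 + 1/2·6 = 5.5
F (Black): min(9, 7) = 7
D (White): max(5.5, 7) = 7
Root (Black): min(11, 7) = 7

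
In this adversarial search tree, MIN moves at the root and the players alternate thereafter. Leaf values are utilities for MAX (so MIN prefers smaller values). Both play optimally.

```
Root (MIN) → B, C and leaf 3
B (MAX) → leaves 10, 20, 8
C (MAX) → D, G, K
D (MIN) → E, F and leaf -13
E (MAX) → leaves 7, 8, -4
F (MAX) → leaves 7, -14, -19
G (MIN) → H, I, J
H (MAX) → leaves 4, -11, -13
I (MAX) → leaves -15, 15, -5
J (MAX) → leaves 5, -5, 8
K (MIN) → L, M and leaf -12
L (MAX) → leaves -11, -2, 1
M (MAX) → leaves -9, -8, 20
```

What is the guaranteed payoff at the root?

B (MAX): max(10, 20, 8) = 20
E (MAX): max(7, 8, -4) = 8
F (MAX): max(7, -14, -19) = 7
D (MIN): min(8, 7, -13) = -13
H (MAX): max(4, -11, -13) = 4
I (MAX): max(-15, 15, -5) = 15
J (MAX): max(5, -5, 8) = 8
G (MIN): min(4, 15, 8) = 4
L (MAX): max(-11, -2, 1) = 1
M (MAX): max(-9, -8, 20) = 20
K (MIN): min(1, 20, -12) = -12
C (MAX): max(-13, 4, -12) = 4
Root (MIN): min(20, 4, 3) = 3

3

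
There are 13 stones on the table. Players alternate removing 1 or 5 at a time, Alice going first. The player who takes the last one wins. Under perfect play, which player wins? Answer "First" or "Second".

Positions where the player to move wins (W) vs loses (L):
i:   0  1  2  3  4  5  6  7  8  9 10 11 12 13
     L  W  L  W  L  W  L  W  L  W  L  W  L  W
Position 13 is W, so the first player wins.

First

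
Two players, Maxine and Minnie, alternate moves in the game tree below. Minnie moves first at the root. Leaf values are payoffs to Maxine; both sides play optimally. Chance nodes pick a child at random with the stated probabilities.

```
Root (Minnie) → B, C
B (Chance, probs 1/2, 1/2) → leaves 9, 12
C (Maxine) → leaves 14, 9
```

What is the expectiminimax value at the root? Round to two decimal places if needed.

10.5

B (Chance): 1/2·9 + 1/2·12 = 10.5
C (Maxine): max(14, 9) = 14
Root (Minnie): min(10.5, 14) = 10.5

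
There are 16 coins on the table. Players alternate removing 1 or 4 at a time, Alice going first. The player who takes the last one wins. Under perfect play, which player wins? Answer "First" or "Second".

Positions where the player to move wins (W) vs loses (L):
i:   0  1  2  3  4  5  6  7  8  9 10 11 12 13 14 15 16
     L  W  L  W  W  L  W  L  W  W  L  W  L  W  W  L  W
Position 16 is W, so the first player wins.

First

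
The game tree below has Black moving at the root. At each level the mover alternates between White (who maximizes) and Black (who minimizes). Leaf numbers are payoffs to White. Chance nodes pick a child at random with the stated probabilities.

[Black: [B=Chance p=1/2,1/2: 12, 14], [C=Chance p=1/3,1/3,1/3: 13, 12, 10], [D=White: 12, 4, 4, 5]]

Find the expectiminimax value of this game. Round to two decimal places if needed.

B (Chance): 1/2·12 + 1/2·14 = 13
C (Chance): 1/3·13 + 1/3·12 + 1/3·10 = 11.67
D (White): max(12, 4, 4, 5) = 12
Root (Black): min(13, 11.67, 12) = 11.67

11.67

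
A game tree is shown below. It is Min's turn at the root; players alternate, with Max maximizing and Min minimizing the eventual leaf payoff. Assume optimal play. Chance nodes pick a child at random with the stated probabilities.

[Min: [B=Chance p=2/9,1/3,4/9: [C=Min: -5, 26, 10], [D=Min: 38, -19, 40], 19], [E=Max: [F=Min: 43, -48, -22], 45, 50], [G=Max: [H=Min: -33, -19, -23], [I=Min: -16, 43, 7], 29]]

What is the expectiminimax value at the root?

C (Min): min(-5, 26, 10) = -5
D (Min): min(38, -19, 40) = -19
B (Chance): 2/9·-5 + 1/3·-19 + 4/9·19 = 1
F (Min): min(43, -48, -22) = -48
E (Max): max(-48, 45, 50) = 50
H (Min): min(-33, -19, -23) = -33
I (Min): min(-16, 43, 7) = -16
G (Max): max(-33, -16, 29) = 29
Root (Min): min(1, 50, 29) = 1

1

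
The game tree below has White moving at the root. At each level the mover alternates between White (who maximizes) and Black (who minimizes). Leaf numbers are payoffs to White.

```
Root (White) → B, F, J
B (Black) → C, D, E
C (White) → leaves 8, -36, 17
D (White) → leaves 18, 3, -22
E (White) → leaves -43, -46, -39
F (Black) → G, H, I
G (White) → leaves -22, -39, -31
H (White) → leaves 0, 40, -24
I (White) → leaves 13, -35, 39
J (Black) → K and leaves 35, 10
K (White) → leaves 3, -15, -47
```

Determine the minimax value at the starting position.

C (White): max(8, -36, 17) = 17
D (White): max(18, 3, -22) = 18
E (White): max(-43, -46, -39) = -39
B (Black): min(17, 18, -39) = -39
G (White): max(-22, -39, -31) = -22
H (White): max(0, 40, -24) = 40
I (White): max(13, -35, 39) = 39
F (Black): min(-22, 40, 39) = -22
K (White): max(3, -15, -47) = 3
J (Black): min(3, 35, 10) = 3
Root (White): max(-39, -22, 3) = 3

3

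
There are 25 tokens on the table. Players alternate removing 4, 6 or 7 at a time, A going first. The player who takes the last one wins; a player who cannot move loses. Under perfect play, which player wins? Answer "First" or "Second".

Positions where the player to move wins (W) vs loses (L):
i:   0  1  2  3  4  5  6  7  8  9 10 11 12 13 14 15 16 17 18 19 20 21 22 23 24 25
     L  L  L  L  W  W  W  W  W  W  W  L  L  L  L  W  W  W  W  W  W  W  L  L  L  L
Position 25 is L, so the second player wins.

Second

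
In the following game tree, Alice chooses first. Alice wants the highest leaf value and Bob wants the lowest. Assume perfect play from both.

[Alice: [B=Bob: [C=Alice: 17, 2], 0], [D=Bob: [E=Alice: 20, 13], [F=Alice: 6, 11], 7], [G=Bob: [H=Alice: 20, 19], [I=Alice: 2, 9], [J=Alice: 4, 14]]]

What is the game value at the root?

9

C (Alice): max(17, 2) = 17
B (Bob): min(17, 0) = 0
E (Alice): max(20, 13) = 20
F (Alice): max(6, 11) = 11
D (Bob): min(20, 11, 7) = 7
H (Alice): max(20, 19) = 20
I (Alice): max(2, 9) = 9
J (Alice): max(4, 14) = 14
G (Bob): min(20, 9, 14) = 9
Root (Alice): max(0, 7, 9) = 9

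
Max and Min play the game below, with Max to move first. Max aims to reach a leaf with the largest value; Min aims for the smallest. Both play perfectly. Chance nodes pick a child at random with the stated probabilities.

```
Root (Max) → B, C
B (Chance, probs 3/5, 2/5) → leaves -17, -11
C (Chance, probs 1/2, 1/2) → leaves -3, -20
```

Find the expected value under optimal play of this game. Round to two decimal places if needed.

-11.5

B (Chance): 3/5·-17 + 2/5·-11 = -14.6
C (Chance): 1/2·-3 + 1/2·-20 = -11.5
Root (Max): max(-14.6, -11.5) = -11.5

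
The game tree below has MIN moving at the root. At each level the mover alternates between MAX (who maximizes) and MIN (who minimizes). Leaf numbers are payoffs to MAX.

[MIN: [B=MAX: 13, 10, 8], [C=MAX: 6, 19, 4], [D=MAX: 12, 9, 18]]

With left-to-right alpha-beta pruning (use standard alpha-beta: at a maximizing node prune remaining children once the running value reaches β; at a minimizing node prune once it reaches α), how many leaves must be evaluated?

B [α=-∞,β=+∞]: v=13
C [α=-∞,β=13]: v=19 after child 2 ≥ β → β-cutoff, skip 1
D [α=-∞,β=13]: v=18
Root [α=-∞,β=+∞]: v=13
Leaves evaluated: 8 of 9.

8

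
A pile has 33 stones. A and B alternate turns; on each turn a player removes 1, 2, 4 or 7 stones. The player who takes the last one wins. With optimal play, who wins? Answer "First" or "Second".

W/L table (W = player to move can force a win):
i:   0  1  2  3  4  5  6  7  8  9 10 11 12 13 14 15 16 17 18 19 20 21 22 23 24 25 26 27 28 29 30 31 32 33
     L  W  W  L  W  W  L  W  W  L  W  W  L  W  W  L  W  W  L  W  W  L  W  W  L  W  W  L  W  W  L  W  W  L
Position 33 is L, so the second player wins.

Second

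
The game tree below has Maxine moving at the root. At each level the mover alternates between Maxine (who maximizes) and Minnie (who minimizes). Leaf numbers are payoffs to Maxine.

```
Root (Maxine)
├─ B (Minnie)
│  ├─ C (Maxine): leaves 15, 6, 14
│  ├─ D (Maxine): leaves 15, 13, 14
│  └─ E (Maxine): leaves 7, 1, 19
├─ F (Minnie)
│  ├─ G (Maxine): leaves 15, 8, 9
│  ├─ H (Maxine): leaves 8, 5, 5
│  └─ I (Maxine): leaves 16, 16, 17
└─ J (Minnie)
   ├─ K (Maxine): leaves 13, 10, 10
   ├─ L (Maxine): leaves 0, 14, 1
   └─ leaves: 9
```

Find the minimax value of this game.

C (Maxine): max(15, 6, 14) = 15
D (Maxine): max(15, 13, 14) = 15
E (Maxine): max(7, 1, 19) = 19
B (Minnie): min(15, 15, 19) = 15
G (Maxine): max(15, 8, 9) = 15
H (Maxine): max(8, 5, 5) = 8
I (Maxine): max(16, 16, 17) = 17
F (Minnie): min(15, 8, 17) = 8
K (Maxine): max(13, 10, 10) = 13
L (Maxine): max(0, 14, 1) = 14
J (Minnie): min(13, 14, 9) = 9
Root (Maxine): max(15, 8, 9) = 15

15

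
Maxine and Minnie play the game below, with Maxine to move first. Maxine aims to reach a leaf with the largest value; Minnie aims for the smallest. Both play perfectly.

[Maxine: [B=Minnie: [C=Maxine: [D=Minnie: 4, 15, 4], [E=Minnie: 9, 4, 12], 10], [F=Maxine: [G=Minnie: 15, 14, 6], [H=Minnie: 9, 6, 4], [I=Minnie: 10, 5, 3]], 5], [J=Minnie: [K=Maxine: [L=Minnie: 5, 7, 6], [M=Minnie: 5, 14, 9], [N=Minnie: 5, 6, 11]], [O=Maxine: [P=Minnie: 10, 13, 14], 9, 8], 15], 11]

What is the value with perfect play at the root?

D (Minnie): min(4, 15, 4) = 4
E (Minnie): min(9, 4, 12) = 4
C (Maxine): max(4, 4, 10) = 10
G (Minnie): min(15, 14, 6) = 6
H (Minnie): min(9, 6, 4) = 4
I (Minnie): min(10, 5, 3) = 3
F (Maxine): max(6, 4, 3) = 6
B (Minnie): min(10, 6, 5) = 5
L (Minnie): min(5, 7, 6) = 5
M (Minnie): min(5, 14, 9) = 5
N (Minnie): min(5, 6, 11) = 5
K (Maxine): max(5, 5, 5) = 5
P (Minnie): min(10, 13, 14) = 10
O (Maxine): max(10, 9, 8) = 10
J (Minnie): min(5, 10, 15) = 5
Root (Maxine): max(5, 5, 11) = 11

11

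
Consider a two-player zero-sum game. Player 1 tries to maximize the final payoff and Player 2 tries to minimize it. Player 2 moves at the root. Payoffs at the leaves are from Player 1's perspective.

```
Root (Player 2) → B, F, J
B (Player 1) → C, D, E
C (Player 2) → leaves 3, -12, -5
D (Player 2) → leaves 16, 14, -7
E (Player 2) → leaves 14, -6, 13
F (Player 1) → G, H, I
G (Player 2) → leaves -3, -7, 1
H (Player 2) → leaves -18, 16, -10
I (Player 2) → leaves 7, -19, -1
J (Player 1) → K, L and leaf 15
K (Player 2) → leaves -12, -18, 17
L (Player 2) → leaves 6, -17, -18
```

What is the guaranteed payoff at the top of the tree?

-7

C (Player 2): min(3, -12, -5) = -12
D (Player 2): min(16, 14, -7) = -7
E (Player 2): min(14, -6, 13) = -6
B (Player 1): max(-12, -7, -6) = -6
G (Player 2): min(-3, -7, 1) = -7
H (Player 2): min(-18, 16, -10) = -18
I (Player 2): min(7, -19, -1) = -19
F (Player 1): max(-7, -18, -19) = -7
K (Player 2): min(-12, -18, 17) = -18
L (Player 2): min(6, -17, -18) = -18
J (Player 1): max(-18, -18, 15) = 15
Root (Player 2): min(-6, -7, 15) = -7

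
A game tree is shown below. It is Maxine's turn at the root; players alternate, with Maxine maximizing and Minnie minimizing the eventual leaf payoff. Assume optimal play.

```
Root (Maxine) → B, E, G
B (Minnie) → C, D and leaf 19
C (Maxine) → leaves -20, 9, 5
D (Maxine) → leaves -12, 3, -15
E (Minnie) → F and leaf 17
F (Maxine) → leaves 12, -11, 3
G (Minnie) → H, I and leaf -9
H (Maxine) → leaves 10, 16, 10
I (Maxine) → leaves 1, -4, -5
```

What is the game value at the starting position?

C (Maxine): max(-20, 9, 5) = 9
D (Maxine): max(-12, 3, -15) = 3
B (Minnie): min(9, 3, 19) = 3
F (Maxine): max(12, -11, 3) = 12
E (Minnie): min(12, 17) = 12
H (Maxine): max(10, 16, 10) = 16
I (Maxine): max(1, -4, -5) = 1
G (Minnie): min(16, 1, -9) = -9
Root (Maxine): max(3, 12, -9) = 12

12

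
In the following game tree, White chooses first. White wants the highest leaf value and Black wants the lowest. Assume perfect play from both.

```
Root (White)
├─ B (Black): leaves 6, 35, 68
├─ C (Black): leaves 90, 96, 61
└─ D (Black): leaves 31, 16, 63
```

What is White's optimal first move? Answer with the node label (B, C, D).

C

B (Black): min(6, 35, 68) = 6
C (Black): min(90, 96, 61) = 61
D (Black): min(31, 16, 63) = 16
Root (White): max(6, 61, 16) = 61
White picks the child with the highest value: C (value 61).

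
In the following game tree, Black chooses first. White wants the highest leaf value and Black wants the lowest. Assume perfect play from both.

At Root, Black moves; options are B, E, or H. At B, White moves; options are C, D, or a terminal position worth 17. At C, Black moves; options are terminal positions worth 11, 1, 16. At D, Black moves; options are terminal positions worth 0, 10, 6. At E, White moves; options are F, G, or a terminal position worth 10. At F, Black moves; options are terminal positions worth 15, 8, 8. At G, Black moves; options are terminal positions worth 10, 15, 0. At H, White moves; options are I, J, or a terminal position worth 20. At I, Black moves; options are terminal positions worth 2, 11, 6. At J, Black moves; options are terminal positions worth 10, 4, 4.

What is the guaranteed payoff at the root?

C (Black): min(11, 1, 16) = 1
D (Black): min(0, 10, 6) = 0
B (White): max(1, 0, 17) = 17
F (Black): min(15, 8, 8) = 8
G (Black): min(10, 15, 0) = 0
E (White): max(8, 0, 10) = 10
I (Black): min(2, 11, 6) = 2
J (Black): min(10, 4, 4) = 4
H (White): max(2, 4, 20) = 20
Root (Black): min(17, 10, 20) = 10

10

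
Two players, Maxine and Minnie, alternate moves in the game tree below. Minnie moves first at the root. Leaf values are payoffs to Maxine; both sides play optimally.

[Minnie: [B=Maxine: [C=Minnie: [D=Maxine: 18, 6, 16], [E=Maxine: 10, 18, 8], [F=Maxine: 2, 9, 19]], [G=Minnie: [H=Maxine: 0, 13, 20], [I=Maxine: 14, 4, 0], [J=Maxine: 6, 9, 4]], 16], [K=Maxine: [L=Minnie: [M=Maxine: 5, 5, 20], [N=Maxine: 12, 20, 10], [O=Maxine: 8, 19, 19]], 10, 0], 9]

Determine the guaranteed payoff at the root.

9

D (Maxine): max(18, 6, 16) = 18
E (Maxine): max(10, 18, 8) = 18
F (Maxine): max(2, 9, 19) = 19
C (Minnie): min(18, 18, 19) = 18
H (Maxine): max(0, 13, 20) = 20
I (Maxine): max(14, 4, 0) = 14
J (Maxine): max(6, 9, 4) = 9
G (Minnie): min(20, 14, 9) = 9
B (Maxine): max(18, 9, 16) = 18
M (Maxine): max(5, 5, 20) = 20
N (Maxine): max(12, 20, 10) = 20
O (Maxine): max(8, 19, 19) = 19
L (Minnie): min(20, 20, 19) = 19
K (Maxine): max(19, 10, 0) = 19
Root (Minnie): min(18, 19, 9) = 9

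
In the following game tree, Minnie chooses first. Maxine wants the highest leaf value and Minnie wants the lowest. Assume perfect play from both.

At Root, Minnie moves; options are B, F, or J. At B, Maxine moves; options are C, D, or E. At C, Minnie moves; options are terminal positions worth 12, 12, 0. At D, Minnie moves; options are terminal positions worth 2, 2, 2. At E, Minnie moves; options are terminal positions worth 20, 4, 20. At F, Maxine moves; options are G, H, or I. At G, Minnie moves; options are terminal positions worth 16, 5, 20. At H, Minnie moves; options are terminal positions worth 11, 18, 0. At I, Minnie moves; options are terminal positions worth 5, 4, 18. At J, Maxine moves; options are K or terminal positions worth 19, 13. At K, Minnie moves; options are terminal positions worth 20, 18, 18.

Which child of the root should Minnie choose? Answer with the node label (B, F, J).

B

C (Minnie): min(12, 12, 0) = 0
D (Minnie): min(2, 2, 2) = 2
E (Minnie): min(20, 4, 20) = 4
B (Maxine): max(0, 2, 4) = 4
G (Minnie): min(16, 5, 20) = 5
H (Minnie): min(11, 18, 0) = 0
I (Minnie): min(5, 4, 18) = 4
F (Maxine): max(5, 0, 4) = 5
K (Minnie): min(20, 18, 18) = 18
J (Maxine): max(18, 19, 13) = 19
Root (Minnie): min(4, 5, 19) = 4
Minnie picks the child with the lowest value: B (value 4).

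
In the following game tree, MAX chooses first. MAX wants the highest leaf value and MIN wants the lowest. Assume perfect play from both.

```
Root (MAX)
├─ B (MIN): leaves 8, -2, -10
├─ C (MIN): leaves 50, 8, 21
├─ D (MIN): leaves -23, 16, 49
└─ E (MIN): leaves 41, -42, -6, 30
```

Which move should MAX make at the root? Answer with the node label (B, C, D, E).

C

B (MIN): min(8, -2, -10) = -10
C (MIN): min(50, 8, 21) = 8
D (MIN): min(-23, 16, 49) = -23
E (MIN): min(41, -42, -6, 30) = -42
Root (MAX): max(-10, 8, -23, -42) = 8
MAX picks the child with the highest value: C (value 8).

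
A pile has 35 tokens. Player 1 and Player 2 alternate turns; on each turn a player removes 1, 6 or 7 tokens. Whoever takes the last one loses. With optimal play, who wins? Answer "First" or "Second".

Positions where the player to move wins (W) vs loses (L):
i:   0  1  2  3  4  5  6  7  8  9 10 11 12 13 14 15 16 17 18 19 20 21 22 23 24 25 26 27 28 29 30 31 32 33 34 35
     W  L  W  L  W  L  W  W  W  W  W  W  W  L  W  L  W  L  W  W  W  W  W  W  W  L  W  L  W  L  W  W  W  W  W  W
Position 35 is W, so the first player wins.

First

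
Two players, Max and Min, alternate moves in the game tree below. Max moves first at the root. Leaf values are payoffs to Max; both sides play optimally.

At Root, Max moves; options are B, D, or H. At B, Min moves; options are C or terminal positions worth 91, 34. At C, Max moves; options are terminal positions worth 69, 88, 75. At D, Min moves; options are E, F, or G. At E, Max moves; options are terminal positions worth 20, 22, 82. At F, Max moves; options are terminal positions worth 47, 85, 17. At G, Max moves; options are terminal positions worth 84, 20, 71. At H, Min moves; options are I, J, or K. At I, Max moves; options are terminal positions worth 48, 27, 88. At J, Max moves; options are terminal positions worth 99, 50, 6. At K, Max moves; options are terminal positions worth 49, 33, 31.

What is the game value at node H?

I: max(48, 27, 88) = 88
J: max(99, 50, 6) = 99
K: max(49, 33, 31) = 49
H: min(88, 99, 49) = 49

49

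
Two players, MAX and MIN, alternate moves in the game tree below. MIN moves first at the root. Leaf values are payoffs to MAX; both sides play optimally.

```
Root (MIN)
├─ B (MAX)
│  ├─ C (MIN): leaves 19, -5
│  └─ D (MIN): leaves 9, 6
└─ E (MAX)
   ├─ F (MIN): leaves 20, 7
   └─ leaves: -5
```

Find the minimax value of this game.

6

C (MIN): min(19, -5) = -5
D (MIN): min(9, 6) = 6
B (MAX): max(-5, 6) = 6
F (MIN): min(20, 7) = 7
E (MAX): max(7, -5) = 7
Root (MIN): min(6, 7) = 6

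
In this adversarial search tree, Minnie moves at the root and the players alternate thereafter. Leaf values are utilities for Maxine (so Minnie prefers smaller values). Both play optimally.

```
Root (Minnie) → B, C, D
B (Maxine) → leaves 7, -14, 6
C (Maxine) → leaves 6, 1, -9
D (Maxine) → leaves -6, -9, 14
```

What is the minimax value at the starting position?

B (Maxine): max(7, -14, 6) = 7
C (Maxine): max(6, 1, -9) = 6
D (Maxine): max(-6, -9, 14) = 14
Root (Minnie): min(7, 6, 14) = 6

6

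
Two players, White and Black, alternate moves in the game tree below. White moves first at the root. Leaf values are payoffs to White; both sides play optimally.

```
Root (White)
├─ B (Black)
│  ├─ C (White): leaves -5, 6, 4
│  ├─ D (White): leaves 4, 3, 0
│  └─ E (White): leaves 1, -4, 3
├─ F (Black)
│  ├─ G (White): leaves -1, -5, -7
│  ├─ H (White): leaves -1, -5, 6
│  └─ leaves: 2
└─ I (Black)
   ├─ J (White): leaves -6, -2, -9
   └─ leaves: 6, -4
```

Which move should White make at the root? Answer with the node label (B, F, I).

B

C (White): max(-5, 6, 4) = 6
D (White): max(4, 3, 0) = 4
E (White): max(1, -4, 3) = 3
B (Black): min(6, 4, 3) = 3
G (White): max(-1, -5, -7) = -1
H (White): max(-1, -5, 6) = 6
F (Black): min(-1, 6, 2) = -1
J (White): max(-6, -2, -9) = -2
I (Black): min(-2, 6, -4) = -4
Root (White): max(3, -1, -4) = 3
White picks the child with the highest value: B (value 3).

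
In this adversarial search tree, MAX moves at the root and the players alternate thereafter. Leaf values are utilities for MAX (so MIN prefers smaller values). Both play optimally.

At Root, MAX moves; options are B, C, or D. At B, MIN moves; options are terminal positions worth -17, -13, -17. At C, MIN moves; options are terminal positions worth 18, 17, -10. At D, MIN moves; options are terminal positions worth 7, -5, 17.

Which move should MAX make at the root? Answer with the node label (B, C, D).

B (MIN): min(-17, -13, -17) = -17
C (MIN): min(18, 17, -10) = -10
D (MIN): min(7, -5, 17) = -5
Root (MAX): max(-17, -10, -5) = -5
MAX picks the child with the highest value: D (value -5).

D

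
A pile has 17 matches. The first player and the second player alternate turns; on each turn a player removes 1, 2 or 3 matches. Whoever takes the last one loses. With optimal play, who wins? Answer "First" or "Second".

i:   0  1  2  3  4  5  6  7  8  9 10 11 12 13 14 15 16 17
     W  L  W  W  W  L  W  W  W  L  W  W  W  L  W  W  W  L
Position 17 is L, so the second player wins.

Second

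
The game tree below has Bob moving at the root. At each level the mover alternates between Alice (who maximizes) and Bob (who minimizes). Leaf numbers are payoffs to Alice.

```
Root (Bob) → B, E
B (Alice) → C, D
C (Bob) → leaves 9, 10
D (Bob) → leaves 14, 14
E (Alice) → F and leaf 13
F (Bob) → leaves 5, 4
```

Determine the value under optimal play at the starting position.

13

C (Bob): min(9, 10) = 9
D (Bob): min(14, 14) = 14
B (Alice): max(9, 14) = 14
F (Bob): min(5, 4) = 4
E (Alice): max(4, 13) = 13
Root (Bob): min(14, 13) = 13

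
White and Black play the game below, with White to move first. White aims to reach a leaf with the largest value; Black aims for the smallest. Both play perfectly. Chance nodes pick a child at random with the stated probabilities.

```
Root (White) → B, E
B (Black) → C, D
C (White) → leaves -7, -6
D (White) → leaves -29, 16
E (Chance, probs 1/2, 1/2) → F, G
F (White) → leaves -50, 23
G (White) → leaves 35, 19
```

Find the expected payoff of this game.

C (White): max(-7, -6) = -6
D (White): max(-29, 16) = 16
B (Black): min(-6, 16) = -6
F (White): max(-50, 23) = 23
G (White): max(35, 19) = 35
E (Chance): 1/2·23 + 1/2·35 = 29
Root (White): max(-6, 29) = 29

29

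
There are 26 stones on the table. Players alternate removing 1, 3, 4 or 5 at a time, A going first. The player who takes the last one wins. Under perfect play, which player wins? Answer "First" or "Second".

Second

i:   0  1  2  3  4  5  6  7  8  9 10 11 12 13 14 15 16 17 18 19 20 21 22 23 24 25 26
     L  W  L  W  W  W  W  W  L  W  L  W  W  W  W  W  L  W  L  W  W  W  W  W  L  W  L
Position 26 is L, so the second player wins.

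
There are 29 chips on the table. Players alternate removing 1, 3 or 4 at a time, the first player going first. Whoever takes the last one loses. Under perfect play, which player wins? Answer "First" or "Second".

Second

W/L table (W = player to move can force a win):
i:   0  1  2  3  4  5  6  7  8  9 10 11 12 13 14 15 16 17 18 19 20 21 22 23 24 25 26 27 28 29
     W  L  W  L  W  W  W  W  L  W  L  W  W  W  W  L  W  L  W  W  W  W  L  W  L  W  W  W  W  L
Position 29 is L, so the second player wins.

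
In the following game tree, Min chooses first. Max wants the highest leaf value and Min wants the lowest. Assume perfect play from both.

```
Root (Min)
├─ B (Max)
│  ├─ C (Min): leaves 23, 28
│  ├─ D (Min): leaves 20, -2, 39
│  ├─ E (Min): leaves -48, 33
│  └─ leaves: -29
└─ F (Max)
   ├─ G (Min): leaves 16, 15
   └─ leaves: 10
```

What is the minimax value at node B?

C: min(23, 28) = 23
D: min(20, -2, 39) = -2
E: min(-48, 33) = -48
B: max(23, -2, -48, -29) = 23

23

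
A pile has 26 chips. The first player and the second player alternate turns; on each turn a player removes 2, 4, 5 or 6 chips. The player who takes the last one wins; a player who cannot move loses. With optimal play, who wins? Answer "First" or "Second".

W/L table (W = player to move can force a win):
i:   0  1  2  3  4  5  6  7  8  9 10 11 12 13 14 15 16 17 18 19 20 21 22 23 24 25 26
     L  L  W  W  W  W  W  W  L  L  W  W  W  W  W  W  L  L  W  W  W  W  W  W  L  L  W
Position 26 is W, so the first player wins.

First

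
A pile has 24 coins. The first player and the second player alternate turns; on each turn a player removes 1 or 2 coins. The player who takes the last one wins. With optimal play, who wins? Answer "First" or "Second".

Second

Compute winning (W) and losing (L) positions by backward induction:
i:   0  1  2  3  4  5  6  7  8  9 10 11 12 13 14 15 16 17 18 19 20 21 22 23 24
     L  W  W  L  W  W  L  W  W  L  W  W  L  W  W  L  W  W  L  W  W  L  W  W  L
Position 24 is L, so the second player wins.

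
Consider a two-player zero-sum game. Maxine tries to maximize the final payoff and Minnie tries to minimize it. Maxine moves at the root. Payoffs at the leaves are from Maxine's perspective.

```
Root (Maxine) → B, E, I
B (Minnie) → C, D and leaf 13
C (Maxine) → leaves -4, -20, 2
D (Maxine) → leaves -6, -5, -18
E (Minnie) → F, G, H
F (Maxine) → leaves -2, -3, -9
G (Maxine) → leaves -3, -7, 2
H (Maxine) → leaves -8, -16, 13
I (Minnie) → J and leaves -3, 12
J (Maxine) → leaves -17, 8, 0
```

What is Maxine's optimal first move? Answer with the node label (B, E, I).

E

C (Maxine): max(-4, -20, 2) = 2
D (Maxine): max(-6, -5, -18) = -5
B (Minnie): min(2, -5, 13) = -5
F (Maxine): max(-2, -3, -9) = -2
G (Maxine): max(-3, -7, 2) = 2
H (Maxine): max(-8, -16, 13) = 13
E (Minnie): min(-2, 2, 13) = -2
J (Maxine): max(-17, 8, 0) = 8
I (Minnie): min(8, -3, 12) = -3
Root (Maxine): max(-5, -2, -3) = -2
Maxine picks the child with the highest value: E (value -2).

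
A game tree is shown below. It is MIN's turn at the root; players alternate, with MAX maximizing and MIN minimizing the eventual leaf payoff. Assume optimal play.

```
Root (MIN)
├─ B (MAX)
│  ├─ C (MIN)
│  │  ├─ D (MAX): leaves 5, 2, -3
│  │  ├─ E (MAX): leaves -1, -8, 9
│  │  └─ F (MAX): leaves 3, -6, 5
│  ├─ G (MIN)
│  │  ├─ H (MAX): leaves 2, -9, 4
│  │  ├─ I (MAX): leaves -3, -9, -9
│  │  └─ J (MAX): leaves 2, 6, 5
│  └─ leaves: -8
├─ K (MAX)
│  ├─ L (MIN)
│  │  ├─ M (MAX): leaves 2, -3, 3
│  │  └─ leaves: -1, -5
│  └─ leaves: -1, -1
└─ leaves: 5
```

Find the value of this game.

-1

D (MAX): max(5, 2, -3) = 5
E (MAX): max(-1, -8, 9) = 9
F (MAX): max(3, -6, 5) = 5
C (MIN): min(5, 9, 5) = 5
H (MAX): max(2, -9, 4) = 4
I (MAX): max(-3, -9, -9) = -3
J (MAX): max(2, 6, 5) = 6
G (MIN): min(4, -3, 6) = -3
B (MAX): max(5, -3, -8) = 5
M (MAX): max(2, -3, 3) = 3
L (MIN): min(3, -1, -5) = -5
K (MAX): max(-5, -1, -1) = -1
Root (MIN): min(5, -1, 5) = -1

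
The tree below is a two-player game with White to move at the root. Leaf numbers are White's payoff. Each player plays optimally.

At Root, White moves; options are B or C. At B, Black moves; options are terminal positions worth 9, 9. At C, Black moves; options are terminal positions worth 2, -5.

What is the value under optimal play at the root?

B (Black): min(9, 9) = 9
C (Black): min(2, -5) = -5
Root (White): max(9, -5) = 9

9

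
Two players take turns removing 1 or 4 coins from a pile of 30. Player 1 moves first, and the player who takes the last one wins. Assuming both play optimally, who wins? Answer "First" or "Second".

Second

W/L table (W = player to move can force a win):
i:   0  1  2  3  4  5  6  7  8  9 10 11 12 13 14 15 16 17 18 19 20 21 22 23 24 25 26 27 28 29 30
     L  W  L  W  W  L  W  L  W  W  L  W  L  W  W  L  W  L  W  W  L  W  L  W  W  L  W  L  W  W  L
Position 30 is L, so the second player wins.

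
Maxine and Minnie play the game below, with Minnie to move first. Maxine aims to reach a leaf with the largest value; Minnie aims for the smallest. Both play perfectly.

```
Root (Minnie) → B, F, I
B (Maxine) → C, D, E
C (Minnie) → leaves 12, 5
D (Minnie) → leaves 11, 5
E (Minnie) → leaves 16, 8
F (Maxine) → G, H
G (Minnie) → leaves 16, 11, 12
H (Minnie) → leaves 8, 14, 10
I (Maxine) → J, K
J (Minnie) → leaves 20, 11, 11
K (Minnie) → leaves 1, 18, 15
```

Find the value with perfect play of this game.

C (Minnie): min(12, 5) = 5
D (Minnie): min(11, 5) = 5
E (Minnie): min(16, 8) = 8
B (Maxine): max(5, 5, 8) = 8
G (Minnie): min(16, 11, 12) = 11
H (Minnie): min(8, 14, 10) = 8
F (Maxine): max(11, 8) = 11
J (Minnie): min(20, 11, 11) = 11
K (Minnie): min(1, 18, 15) = 1
I (Maxine): max(11, 1) = 11
Root (Minnie): min(8, 11, 11) = 8

8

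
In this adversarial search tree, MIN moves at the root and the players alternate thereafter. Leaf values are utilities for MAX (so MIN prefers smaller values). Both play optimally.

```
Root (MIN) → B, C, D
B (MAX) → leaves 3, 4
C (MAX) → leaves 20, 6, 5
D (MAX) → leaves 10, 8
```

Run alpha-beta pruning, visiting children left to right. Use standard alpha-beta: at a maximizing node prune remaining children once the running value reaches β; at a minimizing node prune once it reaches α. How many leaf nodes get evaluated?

B [α=-∞,β=+∞]: v=4
C [α=-∞,β=4]: v=20 after child 1 ≥ β → β-cutoff, skip 2
D [α=-∞,β=4]: v=10 after child 1 ≥ β → β-cutoff, skip 1
Root [α=-∞,β=+∞]: v=4
Leaves evaluated: 4 of 7.

4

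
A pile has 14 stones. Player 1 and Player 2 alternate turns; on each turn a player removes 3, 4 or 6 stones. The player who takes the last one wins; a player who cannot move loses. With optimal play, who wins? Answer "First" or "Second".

First

W/L table (W = player to move can force a win):
i:   0  1  2  3  4  5  6  7  8  9 10 11 12 13 14
     L  L  L  W  W  W  W  W  W  L  L  L  W  W  W
Position 14 is W, so the first player wins.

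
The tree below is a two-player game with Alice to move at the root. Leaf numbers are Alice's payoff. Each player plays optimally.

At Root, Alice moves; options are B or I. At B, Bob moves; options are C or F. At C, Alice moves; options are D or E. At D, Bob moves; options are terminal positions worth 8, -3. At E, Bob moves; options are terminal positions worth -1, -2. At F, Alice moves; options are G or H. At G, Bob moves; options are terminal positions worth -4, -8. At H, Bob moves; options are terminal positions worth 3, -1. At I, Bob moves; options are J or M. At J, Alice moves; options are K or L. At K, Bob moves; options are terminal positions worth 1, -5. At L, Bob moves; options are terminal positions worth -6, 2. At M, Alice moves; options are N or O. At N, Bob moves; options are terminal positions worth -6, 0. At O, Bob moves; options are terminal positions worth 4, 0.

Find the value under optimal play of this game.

-2

D (Bob): min(8, -3) = -3
E (Bob): min(-1, -2) = -2
C (Alice): max(-3, -2) = -2
G (Bob): min(-4, -8) = -8
H (Bob): min(3, -1) = -1
F (Alice): max(-8, -1) = -1
B (Bob): min(-2, -1) = -2
K (Bob): min(1, -5) = -5
L (Bob): min(-6, 2) = -6
J (Alice): max(-5, -6) = -5
N (Bob): min(-6, 0) = -6
O (Bob): min(4, 0) = 0
M (Alice): max(-6, 0) = 0
I (Bob): min(-5, 0) = -5
Root (Alice): max(-2, -5) = -2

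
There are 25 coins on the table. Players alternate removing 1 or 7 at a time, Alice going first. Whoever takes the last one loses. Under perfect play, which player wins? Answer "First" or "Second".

Second

i:   0  1  2  3  4  5  6  7  8  9 10 11 12 13 14 15 16 17 18 19 20 21 22 23 24 25
     W  L  W  L  W  L  W  L  W  L  W  L  W  L  W  L  W  L  W  L  W  L  W  L  W  L
Position 25 is L, so the second player wins.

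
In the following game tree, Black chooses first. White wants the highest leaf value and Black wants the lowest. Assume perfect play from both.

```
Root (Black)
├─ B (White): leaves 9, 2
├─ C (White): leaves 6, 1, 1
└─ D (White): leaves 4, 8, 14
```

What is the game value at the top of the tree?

B (White): max(9, 2) = 9
C (White): max(6, 1, 1) = 6
D (White): max(4, 8, 14) = 14
Root (Black): min(9, 6, 14) = 6

6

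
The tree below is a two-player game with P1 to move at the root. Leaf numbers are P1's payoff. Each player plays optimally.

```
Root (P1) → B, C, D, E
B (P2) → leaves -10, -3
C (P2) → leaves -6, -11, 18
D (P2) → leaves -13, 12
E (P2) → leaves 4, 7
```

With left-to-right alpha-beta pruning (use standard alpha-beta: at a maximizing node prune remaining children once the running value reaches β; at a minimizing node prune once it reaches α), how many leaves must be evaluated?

B [α=-∞,β=+∞]: v=-10
C [α=-10,β=+∞]: v=-11 after child 2 ≤ α → α-cutoff, skip 1
D [α=-10,β=+∞]: v=-13 after child 1 ≤ α → α-cutoff, skip 1
E [α=-10,β=+∞]: v=4
Root [α=-∞,β=+∞]: v=4
Leaves evaluated: 7 of 9.

7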